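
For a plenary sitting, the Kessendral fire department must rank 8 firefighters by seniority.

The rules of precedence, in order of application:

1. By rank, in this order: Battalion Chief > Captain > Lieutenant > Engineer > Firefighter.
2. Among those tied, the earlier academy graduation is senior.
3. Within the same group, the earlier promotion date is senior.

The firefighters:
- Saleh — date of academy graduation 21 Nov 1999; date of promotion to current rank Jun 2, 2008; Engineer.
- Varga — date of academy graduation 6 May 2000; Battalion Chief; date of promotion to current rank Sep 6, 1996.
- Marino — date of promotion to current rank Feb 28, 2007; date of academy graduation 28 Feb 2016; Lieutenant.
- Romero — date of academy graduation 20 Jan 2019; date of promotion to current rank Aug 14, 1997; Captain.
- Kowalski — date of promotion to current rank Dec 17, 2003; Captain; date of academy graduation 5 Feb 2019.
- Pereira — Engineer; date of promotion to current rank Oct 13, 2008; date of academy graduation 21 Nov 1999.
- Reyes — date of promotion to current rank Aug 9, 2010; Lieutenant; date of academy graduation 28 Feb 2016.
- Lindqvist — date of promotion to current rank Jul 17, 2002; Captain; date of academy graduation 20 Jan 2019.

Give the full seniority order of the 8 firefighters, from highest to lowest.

Varga, Romero, Lindqvist, Kowalski, Marino, Reyes, Saleh, Pereira

By rank: Varga (Battalion Chief); then Romero, Lindqvist and Kowalski (Captain); then Marino and Reyes (Lieutenant); then Saleh and Pereira (Engineer).
Among Romero, Lindqvist and Kowalski, by date of academy graduation (earlier first): Romero and Lindqvist (20 Jan 2019) before Kowalski (5 Feb 2019).
Among Romero and Lindqvist, by date of promotion to current rank (earlier first): Romero (Aug 14, 1997) before Lindqvist (Jul 17, 2002).
Marino and Reyes both have date of academy graduation 28 Feb 2016, so the next rule applies.
Among Marino and Reyes, by date of promotion to current rank (earlier first): Marino (Feb 28, 2007) before Reyes (Aug 9, 2010).
Saleh and Pereira both have date of academy graduation 21 Nov 1999, so the next rule applies.
Among Saleh and Pereira, by date of promotion to current rank (earlier first): Saleh (Jun 2, 2008) before Pereira (Oct 13, 2008).
Full order: Varga, Romero, Lindqvist, Kowalski, Marino, Reyes, Saleh, Pereira.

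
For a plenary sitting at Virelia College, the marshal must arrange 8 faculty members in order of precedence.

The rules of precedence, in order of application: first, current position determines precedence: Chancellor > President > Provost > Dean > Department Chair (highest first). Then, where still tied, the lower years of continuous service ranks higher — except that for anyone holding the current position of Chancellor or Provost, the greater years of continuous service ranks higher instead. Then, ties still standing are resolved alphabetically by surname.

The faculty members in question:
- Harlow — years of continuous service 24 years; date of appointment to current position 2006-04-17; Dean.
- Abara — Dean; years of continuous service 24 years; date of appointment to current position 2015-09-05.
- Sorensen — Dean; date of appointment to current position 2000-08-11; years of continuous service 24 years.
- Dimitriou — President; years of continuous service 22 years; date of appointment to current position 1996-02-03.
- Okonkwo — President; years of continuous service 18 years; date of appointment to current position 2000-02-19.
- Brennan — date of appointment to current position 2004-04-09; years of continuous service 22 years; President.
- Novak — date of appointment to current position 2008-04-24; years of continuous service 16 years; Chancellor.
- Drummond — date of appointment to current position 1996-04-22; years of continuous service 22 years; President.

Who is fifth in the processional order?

By current position: Novak (Chancellor); then Okonkwo, Brennan, Dimitriou and Drummond (President); then Abara, Harlow and Sorensen (Dean).
Among Okonkwo, Brennan, Dimitriou and Drummond, by years of continuous service (lower first): Okonkwo (18 years) before Brennan, Dimitriou and Drummond (22 years).
Among Brennan, Dimitriou and Drummond, alphabetically by surname: Brennan before Dimitriou before Drummond.
Abara, Harlow and Sorensen all have years of continuous service 24 years, so the next rule applies.
Among Abara, Harlow and Sorensen, alphabetically by surname: Abara before Harlow before Sorensen.
Order: Novak, Okonkwo, Brennan, Dimitriou, Drummond, Abara, Harlow, Sorensen.

Drummond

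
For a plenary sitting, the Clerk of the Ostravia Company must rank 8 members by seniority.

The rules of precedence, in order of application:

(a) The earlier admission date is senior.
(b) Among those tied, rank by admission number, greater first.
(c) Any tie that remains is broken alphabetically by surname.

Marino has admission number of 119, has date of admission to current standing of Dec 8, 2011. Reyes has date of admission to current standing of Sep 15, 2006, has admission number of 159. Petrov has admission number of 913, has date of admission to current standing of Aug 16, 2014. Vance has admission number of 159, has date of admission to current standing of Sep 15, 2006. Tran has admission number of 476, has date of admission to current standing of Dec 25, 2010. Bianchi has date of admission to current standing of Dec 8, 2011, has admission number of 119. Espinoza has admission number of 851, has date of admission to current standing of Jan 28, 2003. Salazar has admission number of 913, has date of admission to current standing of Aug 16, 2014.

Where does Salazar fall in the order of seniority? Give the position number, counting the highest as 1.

8

By date of admission to current standing (earlier first): Espinoza (Jan 28, 2003); then Reyes and Vance (both Sep 15, 2006); then Tran (Dec 25, 2010); then Bianchi and Marino (both Dec 8, 2011); then Petrov and Salazar (both Aug 16, 2014).
Reyes and Vance both have admission number 159, so the next rule applies.
Among Reyes and Vance, alphabetically by surname: Reyes before Vance.
Bianchi and Marino both have admission number 119, so the next rule applies.
Among Bianchi and Marino, alphabetically by surname: Bianchi before Marino.
Petrov and Salazar both have admission number 913, so the next rule applies.
Among Petrov and Salazar, alphabetically by surname: Petrov before Salazar.
Order: Espinoza, Reyes, Vance, Tran, Bianchi, Marino, Petrov, Salazar. So position 8.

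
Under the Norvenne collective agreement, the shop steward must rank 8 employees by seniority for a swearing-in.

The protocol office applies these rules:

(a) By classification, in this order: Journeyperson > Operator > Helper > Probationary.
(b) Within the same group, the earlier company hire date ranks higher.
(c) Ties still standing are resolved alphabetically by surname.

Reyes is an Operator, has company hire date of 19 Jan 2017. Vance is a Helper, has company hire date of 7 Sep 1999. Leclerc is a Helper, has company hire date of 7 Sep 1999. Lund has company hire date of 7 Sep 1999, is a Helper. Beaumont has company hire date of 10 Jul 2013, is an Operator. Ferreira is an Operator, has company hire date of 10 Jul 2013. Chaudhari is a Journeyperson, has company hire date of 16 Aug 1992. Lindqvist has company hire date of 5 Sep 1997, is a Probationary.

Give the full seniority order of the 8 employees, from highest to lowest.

Chaudhari, Beaumont, Ferreira, Reyes, Leclerc, Lund, Vance, Lindqvist

By classification: Chaudhari (Journeyperson); then Beaumont, Ferreira and Reyes (Operator); then Leclerc, Lund and Vance (Helper); then Lindqvist (Probationary).
Among Beaumont, Ferreira and Reyes, by company hire date (earlier first): Beaumont and Ferreira (10 Jul 2013) before Reyes (19 Jan 2017).
Among Beaumont and Ferreira, alphabetically by surname: Beaumont before Ferreira.
Leclerc, Lund and Vance all have company hire date 7 Sep 1999, so the next rule applies.
Among Leclerc, Lund and Vance, alphabetically by surname: Leclerc before Lund before Vance.
Full order: Chaudhari, Beaumont, Ferreira, Reyes, Leclerc, Lund, Vance, Lindqvist.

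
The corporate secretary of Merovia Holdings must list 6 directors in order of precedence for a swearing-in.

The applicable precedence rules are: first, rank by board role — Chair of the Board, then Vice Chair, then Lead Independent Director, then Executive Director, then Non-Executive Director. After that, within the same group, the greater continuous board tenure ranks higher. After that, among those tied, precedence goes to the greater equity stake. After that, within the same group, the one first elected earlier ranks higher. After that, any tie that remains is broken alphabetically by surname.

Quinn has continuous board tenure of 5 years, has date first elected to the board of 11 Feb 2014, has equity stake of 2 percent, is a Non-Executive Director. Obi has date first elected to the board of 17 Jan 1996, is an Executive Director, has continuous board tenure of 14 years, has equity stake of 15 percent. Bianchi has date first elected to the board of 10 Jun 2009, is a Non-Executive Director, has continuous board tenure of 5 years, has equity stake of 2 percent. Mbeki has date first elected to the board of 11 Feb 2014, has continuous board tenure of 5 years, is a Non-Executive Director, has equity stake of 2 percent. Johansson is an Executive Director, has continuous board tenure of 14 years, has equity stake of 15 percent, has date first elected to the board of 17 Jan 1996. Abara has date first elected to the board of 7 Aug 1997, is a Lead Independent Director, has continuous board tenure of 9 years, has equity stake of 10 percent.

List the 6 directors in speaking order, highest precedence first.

Abara, Johansson, Obi, Bianchi, Mbeki, Quinn

By board role: Abara (Lead Independent Director); then Johansson and Obi (Executive Director); then Bianchi, Mbeki and Quinn (Non-Executive Director).
Johansson and Obi both have continuous board tenure 14 years, so the next rule applies.
Johansson and Obi both have equity stake 15 percent, so the next rule applies.
Johansson and Obi both have date first elected to the board 17 Jan 1996, so the next rule applies.
Among Johansson and Obi, alphabetically by surname: Johansson before Obi.
Bianchi, Mbeki and Quinn all have continuous board tenure 5 years, so the next rule applies.
Bianchi, Mbeki and Quinn all have equity stake 2 percent, so the next rule applies.
Among Bianchi, Mbeki and Quinn, by date first elected to the board (earlier first): Bianchi (10 Jun 2009) before Mbeki and Quinn (11 Feb 2014).
Among Mbeki and Quinn, alphabetically by surname: Mbeki before Quinn.
Full order: Abara, Johansson, Obi, Bianchi, Mbeki, Quinn.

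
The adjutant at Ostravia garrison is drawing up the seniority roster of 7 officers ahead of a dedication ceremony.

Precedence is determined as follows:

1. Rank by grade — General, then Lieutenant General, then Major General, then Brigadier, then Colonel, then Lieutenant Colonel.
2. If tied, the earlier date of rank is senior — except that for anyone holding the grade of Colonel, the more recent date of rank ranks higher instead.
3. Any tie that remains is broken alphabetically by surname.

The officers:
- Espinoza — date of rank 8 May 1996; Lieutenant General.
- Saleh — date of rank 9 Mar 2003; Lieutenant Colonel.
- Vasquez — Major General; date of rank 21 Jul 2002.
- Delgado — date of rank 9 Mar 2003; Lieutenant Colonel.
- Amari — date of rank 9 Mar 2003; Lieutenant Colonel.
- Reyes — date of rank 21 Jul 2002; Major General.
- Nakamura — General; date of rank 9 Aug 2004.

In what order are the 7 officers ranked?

By grade: Nakamura (General); then Espinoza (Lieutenant General); then Reyes and Vasquez (Major General); then Amari, Delgado and Saleh (Lieutenant Colonel).
Reyes and Vasquez both have date of rank 21 Jul 2002, so the next rule applies.
Among Reyes and Vasquez, alphabetically by surname: Reyes before Vasquez.
Amari, Delgado and Saleh all have date of rank 9 Mar 2003, so the next rule applies.
Among Amari, Delgado and Saleh, alphabetically by surname: Amari before Delgado before Saleh.
Full order: Nakamura, Espinoza, Reyes, Vasquez, Amari, Delgado, Saleh.

Nakamura, Espinoza, Reyes, Vasquez, Amari, Delgado, Saleh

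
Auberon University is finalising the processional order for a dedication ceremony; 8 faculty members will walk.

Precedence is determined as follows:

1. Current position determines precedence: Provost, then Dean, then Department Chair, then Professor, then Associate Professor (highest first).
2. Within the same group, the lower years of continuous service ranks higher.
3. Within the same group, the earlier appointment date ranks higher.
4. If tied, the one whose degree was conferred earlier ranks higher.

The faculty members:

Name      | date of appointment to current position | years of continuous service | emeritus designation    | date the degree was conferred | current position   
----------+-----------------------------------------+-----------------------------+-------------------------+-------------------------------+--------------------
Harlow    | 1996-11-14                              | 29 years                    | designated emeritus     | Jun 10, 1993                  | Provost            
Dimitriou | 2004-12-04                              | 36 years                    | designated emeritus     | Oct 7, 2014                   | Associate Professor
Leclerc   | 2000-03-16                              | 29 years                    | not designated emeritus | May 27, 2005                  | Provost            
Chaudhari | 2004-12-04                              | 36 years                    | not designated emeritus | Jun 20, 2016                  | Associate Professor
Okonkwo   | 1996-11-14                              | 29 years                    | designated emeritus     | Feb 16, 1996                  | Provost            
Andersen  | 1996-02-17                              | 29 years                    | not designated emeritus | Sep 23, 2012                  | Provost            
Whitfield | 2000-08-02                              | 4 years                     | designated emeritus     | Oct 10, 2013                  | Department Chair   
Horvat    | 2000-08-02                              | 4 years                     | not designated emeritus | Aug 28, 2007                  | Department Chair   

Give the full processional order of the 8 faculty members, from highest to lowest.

Andersen, Harlow, Okonkwo, Leclerc, Horvat, Whitfield, Dimitriou, Chaudhari

By current position: Andersen, Harlow, Okonkwo and Leclerc (Provost); then Horvat and Whitfield (Department Chair); then Dimitriou and Chaudhari (Associate Professor).
Andersen, Harlow, Okonkwo and Leclerc all have years of continuous service 29 years, so the next rule applies.
Among Andersen, Harlow, Okonkwo and Leclerc, by date of appointment to current position (earlier first): Andersen (1996-02-17) before Harlow and Okonkwo (1996-11-14) before Leclerc (2000-03-16).
Among Harlow and Okonkwo, by date the degree was conferred (earlier first): Harlow (Jun 10, 1993) before Okonkwo (Feb 16, 1996).
Horvat and Whitfield both have years of continuous service 4 years, so the next rule applies.
Horvat and Whitfield both have date of appointment to current position 2000-08-02, so the next rule applies.
Among Horvat and Whitfield, by date the degree was conferred (earlier first): Horvat (Aug 28, 2007) before Whitfield (Oct 10, 2013).
Dimitriou and Chaudhari both have years of continuous service 36 years, so the next rule applies.
Dimitriou and Chaudhari both have date of appointment to current position 2004-12-04, so the next rule applies.
Among Dimitriou and Chaudhari, by date the degree was conferred (earlier first): Dimitriou (Oct 7, 2014) before Chaudhari (Jun 20, 2016).
Full order: Andersen, Harlow, Okonkwo, Leclerc, Horvat, Whitfield, Dimitriou, Chaudhari.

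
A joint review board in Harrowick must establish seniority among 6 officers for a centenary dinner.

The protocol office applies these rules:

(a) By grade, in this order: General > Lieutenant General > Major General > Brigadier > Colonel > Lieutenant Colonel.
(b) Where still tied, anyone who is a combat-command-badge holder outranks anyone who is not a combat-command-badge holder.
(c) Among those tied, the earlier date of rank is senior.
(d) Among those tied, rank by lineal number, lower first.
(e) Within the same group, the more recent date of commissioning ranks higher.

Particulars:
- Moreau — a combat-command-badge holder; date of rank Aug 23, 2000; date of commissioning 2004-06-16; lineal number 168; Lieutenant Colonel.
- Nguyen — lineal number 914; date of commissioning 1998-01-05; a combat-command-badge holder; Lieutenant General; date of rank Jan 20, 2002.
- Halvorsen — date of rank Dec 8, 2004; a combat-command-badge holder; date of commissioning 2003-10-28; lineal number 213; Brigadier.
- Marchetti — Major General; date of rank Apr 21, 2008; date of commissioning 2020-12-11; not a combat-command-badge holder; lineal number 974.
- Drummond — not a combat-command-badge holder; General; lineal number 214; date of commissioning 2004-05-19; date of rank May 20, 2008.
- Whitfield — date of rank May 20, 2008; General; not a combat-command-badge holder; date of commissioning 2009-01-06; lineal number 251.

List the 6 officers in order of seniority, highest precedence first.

By grade: Drummond and Whitfield (General); then Nguyen (Lieutenant General); then Marchetti (Major General); then Halvorsen (Brigadier); then Moreau (Lieutenant Colonel).
Drummond and Whitfield are each not a combat-command-badge holder, so the next rule applies.
Drummond and Whitfield both have date of rank May 20, 2008, so the next rule applies.
Among Drummond and Whitfield, by lineal number (lower first): Drummond (214) before Whitfield (251).
Full order: Drummond, Whitfield, Nguyen, Marchetti, Halvorsen, Moreau.

Drummond, Whitfield, Nguyen, Marchetti, Halvorsen, Moreau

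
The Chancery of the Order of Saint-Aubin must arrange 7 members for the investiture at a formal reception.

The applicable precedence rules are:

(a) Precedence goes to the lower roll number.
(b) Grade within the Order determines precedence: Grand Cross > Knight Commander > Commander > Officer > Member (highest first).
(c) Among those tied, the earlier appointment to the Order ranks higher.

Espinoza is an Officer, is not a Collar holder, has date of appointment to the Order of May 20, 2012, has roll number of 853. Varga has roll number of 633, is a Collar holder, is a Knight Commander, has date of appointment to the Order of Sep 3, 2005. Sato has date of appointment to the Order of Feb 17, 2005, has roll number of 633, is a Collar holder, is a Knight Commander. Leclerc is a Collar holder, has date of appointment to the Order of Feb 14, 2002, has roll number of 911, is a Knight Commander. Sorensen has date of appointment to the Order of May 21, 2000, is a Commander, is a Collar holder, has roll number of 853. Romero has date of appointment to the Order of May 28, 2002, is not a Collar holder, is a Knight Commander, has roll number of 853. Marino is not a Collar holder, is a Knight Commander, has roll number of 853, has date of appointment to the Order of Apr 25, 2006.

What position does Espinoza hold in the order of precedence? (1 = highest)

6

By roll number (lower first): Sato and Varga (both 633); then Romero, Marino, Sorensen and Espinoza (each 853); then Leclerc (911).
Sato and Varga are each Knight Commander, so the next rule applies.
Among Sato and Varga, by date of appointment to the Order (earlier first): Sato (Feb 17, 2005) before Varga (Sep 3, 2005).
Among Romero, Marino, Sorensen and Espinoza, by grade within the Order: Romero and Marino (Knight Commander) before Sorensen (Commander) before Espinoza (Officer).
Among Romero and Marino, by date of appointment to the Order (earlier first): Romero (May 28, 2002) before Marino (Apr 25, 2006).
Order: Sato, Varga, Romero, Marino, Sorensen, Espinoza, Leclerc. So position 6.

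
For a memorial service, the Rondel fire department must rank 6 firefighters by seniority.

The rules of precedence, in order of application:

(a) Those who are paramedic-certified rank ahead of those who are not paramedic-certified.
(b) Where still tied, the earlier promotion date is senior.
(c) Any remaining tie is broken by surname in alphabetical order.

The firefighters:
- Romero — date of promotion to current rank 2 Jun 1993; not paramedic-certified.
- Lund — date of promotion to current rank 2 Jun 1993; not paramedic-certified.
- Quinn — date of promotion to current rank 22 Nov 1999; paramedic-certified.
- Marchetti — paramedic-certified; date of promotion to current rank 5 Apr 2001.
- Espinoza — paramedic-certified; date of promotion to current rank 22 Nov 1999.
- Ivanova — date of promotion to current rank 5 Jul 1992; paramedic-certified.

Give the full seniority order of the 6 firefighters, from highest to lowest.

Ivanova, Espinoza, Quinn, Marchetti, Lund, Romero

By the first rule: Ivanova, Espinoza, Quinn and Marchetti (each paramedic-certified); then Lund and Romero (both not paramedic-certified).
Among Ivanova, Espinoza, Quinn and Marchetti, by date of promotion to current rank (earlier first): Ivanova (5 Jul 1992) before Espinoza and Quinn (22 Nov 1999) before Marchetti (5 Apr 2001).
Among Espinoza and Quinn, alphabetically by surname: Espinoza before Quinn.
Lund and Romero both have date of promotion to current rank 2 Jun 1993, so the next rule applies.
Among Lund and Romero, alphabetically by surname: Lund before Romero.
Full order: Ivanova, Espinoza, Quinn, Marchetti, Lund, Romero.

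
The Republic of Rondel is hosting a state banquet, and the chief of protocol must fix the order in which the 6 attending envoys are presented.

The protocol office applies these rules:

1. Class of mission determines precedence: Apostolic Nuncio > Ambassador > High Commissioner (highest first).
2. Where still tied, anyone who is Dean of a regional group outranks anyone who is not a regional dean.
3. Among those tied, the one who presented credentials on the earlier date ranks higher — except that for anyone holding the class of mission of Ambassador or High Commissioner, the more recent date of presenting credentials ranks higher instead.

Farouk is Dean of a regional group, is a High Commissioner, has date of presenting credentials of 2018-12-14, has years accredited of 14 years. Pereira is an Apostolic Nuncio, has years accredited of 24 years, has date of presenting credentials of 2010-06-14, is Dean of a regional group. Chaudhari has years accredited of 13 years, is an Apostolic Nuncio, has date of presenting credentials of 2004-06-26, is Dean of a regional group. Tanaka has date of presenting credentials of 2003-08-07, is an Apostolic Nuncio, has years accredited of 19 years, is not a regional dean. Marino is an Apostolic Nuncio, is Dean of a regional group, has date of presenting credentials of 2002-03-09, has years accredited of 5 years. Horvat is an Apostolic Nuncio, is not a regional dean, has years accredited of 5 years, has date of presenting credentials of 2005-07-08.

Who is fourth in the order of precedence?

By class of mission: Marino, Chaudhari, Pereira, Tanaka and Horvat (Apostolic Nuncio); then Farouk (High Commissioner).
Among Marino, Chaudhari, Pereira, Tanaka and Horvat, Dean of a regional group before not a regional dean: Marino, Chaudhari and Pereira (Dean of a regional group) before Tanaka and Horvat (not a regional dean).
Among Marino, Chaudhari and Pereira, by date of presenting credentials (earlier first): Marino (2002-03-09) before Chaudhari (2004-06-26) before Pereira (2010-06-14).
Among Tanaka and Horvat, by date of presenting credentials (earlier first): Tanaka (2003-08-07) before Horvat (2005-07-08).
Order: Marino, Chaudhari, Pereira, Tanaka, Horvat, Farouk.

Tanaka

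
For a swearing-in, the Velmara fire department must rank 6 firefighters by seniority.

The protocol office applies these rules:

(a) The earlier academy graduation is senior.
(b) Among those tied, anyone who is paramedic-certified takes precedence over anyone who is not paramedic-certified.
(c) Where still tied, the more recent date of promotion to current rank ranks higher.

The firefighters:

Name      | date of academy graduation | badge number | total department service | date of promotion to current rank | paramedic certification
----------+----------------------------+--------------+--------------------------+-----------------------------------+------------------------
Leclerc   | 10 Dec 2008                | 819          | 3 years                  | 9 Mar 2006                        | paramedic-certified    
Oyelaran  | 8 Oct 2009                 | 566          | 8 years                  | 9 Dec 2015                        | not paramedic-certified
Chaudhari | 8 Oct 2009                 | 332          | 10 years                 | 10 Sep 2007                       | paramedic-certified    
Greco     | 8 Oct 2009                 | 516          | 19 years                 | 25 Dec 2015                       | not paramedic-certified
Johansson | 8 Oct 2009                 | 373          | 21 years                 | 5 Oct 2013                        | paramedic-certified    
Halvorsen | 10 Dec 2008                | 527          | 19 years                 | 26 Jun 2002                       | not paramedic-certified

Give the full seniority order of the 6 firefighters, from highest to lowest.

Leclerc, Halvorsen, Johansson, Chaudhari, Greco, Oyelaran

By date of academy graduation (earlier first): Leclerc and Halvorsen (both 10 Dec 2008); then Johansson, Chaudhari, Greco and Oyelaran (each 8 Oct 2009).
Among Leclerc and Halvorsen, paramedic-certified before not paramedic-certified: Leclerc (paramedic-certified) before Halvorsen (not paramedic-certified).
Among Johansson, Chaudhari, Greco and Oyelaran, paramedic-certified before not paramedic-certified: Johansson and Chaudhari (paramedic-certified) before Greco and Oyelaran (not paramedic-certified).
Among Johansson and Chaudhari, by date of promotion to current rank (later first): Johansson (5 Oct 2013) before Chaudhari (10 Sep 2007).
Among Greco and Oyelaran, by date of promotion to current rank (later first): Greco (25 Dec 2015) before Oyelaran (9 Dec 2015).
Full order: Leclerc, Halvorsen, Johansson, Chaudhari, Greco, Oyelaran.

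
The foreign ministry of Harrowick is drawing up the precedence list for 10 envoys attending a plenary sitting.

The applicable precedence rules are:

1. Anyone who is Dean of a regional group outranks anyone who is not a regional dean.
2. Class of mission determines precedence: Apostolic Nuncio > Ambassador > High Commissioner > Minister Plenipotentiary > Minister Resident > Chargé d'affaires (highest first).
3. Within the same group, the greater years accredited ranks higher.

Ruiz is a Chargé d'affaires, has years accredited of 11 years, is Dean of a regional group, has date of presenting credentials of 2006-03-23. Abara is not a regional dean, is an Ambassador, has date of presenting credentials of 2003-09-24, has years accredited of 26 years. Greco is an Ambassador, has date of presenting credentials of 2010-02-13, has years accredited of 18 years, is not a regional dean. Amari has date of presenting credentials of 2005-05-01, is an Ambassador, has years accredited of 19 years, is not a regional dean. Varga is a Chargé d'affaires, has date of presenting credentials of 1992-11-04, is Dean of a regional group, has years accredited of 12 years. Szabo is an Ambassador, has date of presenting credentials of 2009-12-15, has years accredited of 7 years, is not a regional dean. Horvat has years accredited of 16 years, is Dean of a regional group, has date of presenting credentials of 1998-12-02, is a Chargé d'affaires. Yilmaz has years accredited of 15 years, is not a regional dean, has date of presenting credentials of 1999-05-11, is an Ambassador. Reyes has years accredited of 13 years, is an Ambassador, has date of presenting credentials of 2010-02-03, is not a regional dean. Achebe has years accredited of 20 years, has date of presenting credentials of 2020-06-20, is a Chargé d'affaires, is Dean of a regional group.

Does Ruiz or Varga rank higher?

By the first rule: Achebe, Horvat, Varga and Ruiz (each Dean of a regional group); then Abara, Amari, Greco, Yilmaz, Reyes and Szabo (each not a regional dean).
Achebe, Horvat, Varga and Ruiz are each Chargé d'affaires, so the next rule applies.
Among Achebe, Horvat, Varga and Ruiz, by years accredited (higher first): Achebe (20 years) before Horvat (16 years) before Varga (12 years) before Ruiz (11 years).
Abara, Amari, Greco, Yilmaz, Reyes and Szabo are each Ambassador, so the next rule applies.
Among Abara, Amari, Greco, Yilmaz, Reyes and Szabo, by years accredited (higher first): Abara (26 years) before Amari (19 years) before Greco (18 years) before Yilmaz (15 years) before Reyes (13 years) before Szabo (7 years).
So Varga takes precedence.

Varga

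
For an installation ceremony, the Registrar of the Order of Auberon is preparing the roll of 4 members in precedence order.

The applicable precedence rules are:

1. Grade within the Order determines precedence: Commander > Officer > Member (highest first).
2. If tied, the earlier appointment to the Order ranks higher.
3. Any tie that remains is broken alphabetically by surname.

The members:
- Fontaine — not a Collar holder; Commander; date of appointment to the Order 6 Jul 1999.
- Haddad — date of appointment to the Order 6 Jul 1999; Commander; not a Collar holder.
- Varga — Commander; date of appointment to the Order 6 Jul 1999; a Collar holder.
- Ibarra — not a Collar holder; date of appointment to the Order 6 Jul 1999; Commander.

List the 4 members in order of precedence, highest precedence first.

By grade within the Order: Fontaine, Haddad, Ibarra and Varga (Commander).
Fontaine, Haddad, Ibarra and Varga all have date of appointment to the Order 6 Jul 1999, so the next rule applies.
Among Fontaine, Haddad, Ibarra and Varga, alphabetically by surname: Fontaine before Haddad before Ibarra before Varga.
Full order: Fontaine, Haddad, Ibarra, Varga.

Fontaine, Haddad, Ibarra, Varga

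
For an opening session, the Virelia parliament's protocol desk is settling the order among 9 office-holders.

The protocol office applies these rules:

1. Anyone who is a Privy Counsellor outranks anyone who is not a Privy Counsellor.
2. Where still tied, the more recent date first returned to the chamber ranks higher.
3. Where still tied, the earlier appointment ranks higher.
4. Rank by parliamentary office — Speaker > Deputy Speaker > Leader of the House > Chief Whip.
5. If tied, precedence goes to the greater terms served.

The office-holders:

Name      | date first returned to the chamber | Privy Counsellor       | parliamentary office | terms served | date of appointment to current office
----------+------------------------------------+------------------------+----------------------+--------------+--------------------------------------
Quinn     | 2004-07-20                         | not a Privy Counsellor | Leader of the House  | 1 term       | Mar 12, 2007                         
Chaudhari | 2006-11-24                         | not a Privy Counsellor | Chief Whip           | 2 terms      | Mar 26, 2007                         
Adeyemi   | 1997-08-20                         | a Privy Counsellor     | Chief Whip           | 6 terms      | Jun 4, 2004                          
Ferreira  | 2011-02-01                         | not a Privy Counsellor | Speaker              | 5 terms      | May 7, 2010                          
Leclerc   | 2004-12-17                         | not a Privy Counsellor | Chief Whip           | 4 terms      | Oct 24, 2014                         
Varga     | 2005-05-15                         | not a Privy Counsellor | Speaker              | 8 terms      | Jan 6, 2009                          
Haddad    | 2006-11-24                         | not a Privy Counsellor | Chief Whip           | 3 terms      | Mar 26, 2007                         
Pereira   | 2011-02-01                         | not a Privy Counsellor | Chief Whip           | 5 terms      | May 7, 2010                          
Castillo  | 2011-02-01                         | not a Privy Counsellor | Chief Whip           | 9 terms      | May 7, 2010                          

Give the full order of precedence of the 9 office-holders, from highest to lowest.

By the first rule: Adeyemi (a Privy Counsellor); then Ferreira, Castillo, Pereira, Haddad, Chaudhari, Varga, Leclerc and Quinn (each not a Privy Counsellor).
Among Ferreira, Castillo, Pereira, Haddad, Chaudhari, Varga, Leclerc and Quinn, by date first returned to the chamber (later first): Ferreira, Castillo and Pereira (2011-02-01) before Haddad and Chaudhari (2006-11-24) before Varga (2005-05-15) before Leclerc (2004-12-17) before Quinn (2004-07-20).
Ferreira, Castillo and Pereira all have date of appointment to current office May 7, 2010, so the next rule applies.
Among Ferreira, Castillo and Pereira, by parliamentary office: Ferreira (Speaker) before Castillo and Pereira (Chief Whip).
Among Castillo and Pereira, by terms served (higher first): Castillo (9 terms) before Pereira (5 terms).
Haddad and Chaudhari both have date of appointment to current office Mar 26, 2007, so the next rule applies.
Haddad and Chaudhari are each Chief Whip, so the next rule applies.
Among Haddad and Chaudhari, by terms served (higher first): Haddad (3 terms) before Chaudhari (2 terms).
Full order: Adeyemi, Ferreira, Castillo, Pereira, Haddad, Chaudhari, Varga, Leclerc, Quinn.

Adeyemi, Ferreira, Castillo, Pereira, Haddad, Chaudhari, Varga, Leclerc, Quinn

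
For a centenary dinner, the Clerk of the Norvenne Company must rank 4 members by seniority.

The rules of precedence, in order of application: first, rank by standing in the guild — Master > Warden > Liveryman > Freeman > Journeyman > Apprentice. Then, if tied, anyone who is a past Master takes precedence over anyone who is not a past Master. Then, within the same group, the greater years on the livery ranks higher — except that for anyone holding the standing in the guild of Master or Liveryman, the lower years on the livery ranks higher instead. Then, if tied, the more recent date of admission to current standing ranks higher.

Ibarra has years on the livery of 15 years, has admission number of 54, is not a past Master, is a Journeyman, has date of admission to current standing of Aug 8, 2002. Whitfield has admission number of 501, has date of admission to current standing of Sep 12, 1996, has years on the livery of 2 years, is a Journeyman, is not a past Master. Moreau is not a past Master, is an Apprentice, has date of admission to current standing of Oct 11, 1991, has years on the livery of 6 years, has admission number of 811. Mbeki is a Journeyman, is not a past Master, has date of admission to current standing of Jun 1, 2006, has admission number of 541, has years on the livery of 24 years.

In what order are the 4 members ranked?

Mbeki, Ibarra, Whitfield, Moreau

By standing in the guild: Mbeki, Ibarra and Whitfield (Journeyman); then Moreau (Apprentice).
Mbeki, Ibarra and Whitfield are each not a past Master, so the next rule applies.
Among Mbeki, Ibarra and Whitfield, by years on the livery (higher first): Mbeki (24 years) before Ibarra (15 years) before Whitfield (2 years).
Full order: Mbeki, Ibarra, Whitfield, Moreau.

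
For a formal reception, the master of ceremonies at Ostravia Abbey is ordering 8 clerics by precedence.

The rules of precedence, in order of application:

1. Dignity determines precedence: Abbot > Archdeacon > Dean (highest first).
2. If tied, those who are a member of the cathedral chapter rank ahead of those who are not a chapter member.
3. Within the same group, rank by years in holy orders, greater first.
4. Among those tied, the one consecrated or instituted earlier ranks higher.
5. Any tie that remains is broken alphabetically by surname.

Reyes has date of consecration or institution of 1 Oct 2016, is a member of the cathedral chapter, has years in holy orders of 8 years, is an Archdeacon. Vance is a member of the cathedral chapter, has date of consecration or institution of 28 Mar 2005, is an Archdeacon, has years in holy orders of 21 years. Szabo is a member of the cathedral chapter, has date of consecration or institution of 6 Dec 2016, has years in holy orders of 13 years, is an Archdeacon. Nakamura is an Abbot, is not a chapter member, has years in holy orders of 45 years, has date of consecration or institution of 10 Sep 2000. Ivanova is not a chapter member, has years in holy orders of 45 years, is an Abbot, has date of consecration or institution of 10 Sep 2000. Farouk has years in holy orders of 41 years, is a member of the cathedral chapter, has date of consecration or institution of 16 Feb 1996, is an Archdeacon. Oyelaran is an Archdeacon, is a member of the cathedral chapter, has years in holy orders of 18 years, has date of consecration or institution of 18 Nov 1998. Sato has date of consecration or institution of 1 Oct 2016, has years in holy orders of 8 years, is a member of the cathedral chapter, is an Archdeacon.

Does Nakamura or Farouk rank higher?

By dignity: Ivanova and Nakamura (Abbot); then Farouk, Vance, Oyelaran, Szabo, Reyes and Sato (Archdeacon).
Ivanova and Nakamura are each not a chapter member, so the next rule applies.
Ivanova and Nakamura both have years in holy orders 45 years, so the next rule applies.
Ivanova and Nakamura both have date of consecration or institution 10 Sep 2000, so the next rule applies.
Among Ivanova and Nakamura, alphabetically by surname: Ivanova before Nakamura.
Farouk, Vance, Oyelaran, Szabo, Reyes and Sato are each a member of the cathedral chapter, so the next rule applies.
Among Farouk, Vance, Oyelaran, Szabo, Reyes and Sato, by years in holy orders (higher first): Farouk (41 years) before Vance (21 years) before Oyelaran (18 years) before Szabo (13 years) before Reyes and Sato (8 years).
Reyes and Sato both have date of consecration or institution 1 Oct 2016, so the next rule applies.
Among Reyes and Sato, alphabetically by surname: Reyes before Sato.
So Nakamura takes precedence.

Nakamura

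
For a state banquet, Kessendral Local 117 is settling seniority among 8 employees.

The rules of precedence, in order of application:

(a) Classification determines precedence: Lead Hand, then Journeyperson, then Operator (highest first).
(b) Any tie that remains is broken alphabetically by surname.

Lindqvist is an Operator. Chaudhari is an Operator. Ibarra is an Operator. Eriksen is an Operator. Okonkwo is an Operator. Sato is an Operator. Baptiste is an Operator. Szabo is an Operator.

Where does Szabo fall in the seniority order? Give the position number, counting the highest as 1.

By classification: Baptiste, Chaudhari, Eriksen, Ibarra, Lindqvist, Okonkwo, Sato and Szabo (Operator).
Among Baptiste, Chaudhari, Eriksen, Ibarra, Lindqvist, Okonkwo, Sato and Szabo, alphabetically by surname: Baptiste before Chaudhari before Eriksen before Ibarra before Lindqvist before Okonkwo before Sato before Szabo.
Order: Baptiste, Chaudhari, Eriksen, Ibarra, Lindqvist, Okonkwo, Sato, Szabo. So position 8.

8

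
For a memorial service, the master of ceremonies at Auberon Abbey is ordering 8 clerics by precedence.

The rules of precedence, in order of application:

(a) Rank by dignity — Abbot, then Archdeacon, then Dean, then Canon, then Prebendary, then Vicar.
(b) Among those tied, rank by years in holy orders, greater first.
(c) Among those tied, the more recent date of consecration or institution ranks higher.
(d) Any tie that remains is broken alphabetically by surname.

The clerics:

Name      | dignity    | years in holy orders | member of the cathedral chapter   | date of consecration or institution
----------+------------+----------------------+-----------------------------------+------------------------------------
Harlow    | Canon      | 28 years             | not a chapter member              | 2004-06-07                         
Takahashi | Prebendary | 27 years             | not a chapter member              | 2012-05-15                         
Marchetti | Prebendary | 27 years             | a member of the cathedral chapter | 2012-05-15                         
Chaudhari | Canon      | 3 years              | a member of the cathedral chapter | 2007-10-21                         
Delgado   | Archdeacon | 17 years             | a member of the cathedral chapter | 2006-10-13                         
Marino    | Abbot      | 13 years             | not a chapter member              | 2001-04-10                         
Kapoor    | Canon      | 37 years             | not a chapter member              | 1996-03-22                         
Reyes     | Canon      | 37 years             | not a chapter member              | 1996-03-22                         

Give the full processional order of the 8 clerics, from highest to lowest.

Marino, Delgado, Kapoor, Reyes, Harlow, Chaudhari, Marchetti, Takahashi

By dignity: Marino (Abbot); then Delgado (Archdeacon); then Kapoor, Reyes, Harlow and Chaudhari (Canon); then Marchetti and Takahashi (Prebendary).
Among Kapoor, Reyes, Harlow and Chaudhari, by years in holy orders (higher first): Kapoor and Reyes (37 years) before Harlow (28 years) before Chaudhari (3 years).
Kapoor and Reyes both have date of consecration or institution 1996-03-22, so the next rule applies.
Among Kapoor and Reyes, alphabetically by surname: Kapoor before Reyes.
Marchetti and Takahashi both have years in holy orders 27 years, so the next rule applies.
Marchetti and Takahashi both have date of consecration or institution 2012-05-15, so the next rule applies.
Among Marchetti and Takahashi, alphabetically by surname: Marchetti before Takahashi.
Full order: Marino, Delgado, Kapoor, Reyes, Harlow, Chaudhari, Marchetti, Takahashi.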